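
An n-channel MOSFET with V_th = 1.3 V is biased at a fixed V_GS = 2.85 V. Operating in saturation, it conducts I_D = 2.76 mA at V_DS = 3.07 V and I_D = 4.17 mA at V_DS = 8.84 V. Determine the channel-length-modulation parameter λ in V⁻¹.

With V_GS fixed, I_D ∝ (1 + λ V_DS) in saturation, so I_D2/I_D1 = (1 + λ V_DS2)/(1 + λ V_DS1).
4.17/2.76 = 1.511 = (1 + 8.84 λ)/(1 + 3.07 λ).
Solving: λ (I_D1 V_DS2 − I_D2 V_DS1) = I_D2 − I_D1, so λ = (4.17 − 2.76) / (2.76 × 8.84 − 4.17 × 3.07) = 1.41 / 11.6 = 0.122 V⁻¹.

λ = 0.122 V⁻¹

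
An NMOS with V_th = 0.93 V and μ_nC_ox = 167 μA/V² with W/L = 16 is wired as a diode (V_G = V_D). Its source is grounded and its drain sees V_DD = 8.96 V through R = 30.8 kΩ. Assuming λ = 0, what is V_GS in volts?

V_GS = 1.36 V

With gate tied to drain, V_GS = V_DS ≥ V_GS − V_th, so the device is in saturation.
k_n = μ_nC_ox · (W/L) = 2.672 mA/V².
KCL at the drain: ½ k_n (V_GS − V_th)² = (V_DD − V_GS)/R.
Let x = V_GS − 0.93. Then 41.1 x² + x − 8.03 = 0, giving x = 0.43 V (positive root), so V_GS = 1.36 V.
I_D = (V_DD − V_GS)/R = (8.96 − 1.36) / 30.8 = 0.247 mA.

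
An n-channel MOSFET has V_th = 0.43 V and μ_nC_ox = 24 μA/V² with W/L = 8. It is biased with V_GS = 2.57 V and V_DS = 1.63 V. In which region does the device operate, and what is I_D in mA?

Triode; I_D = 0.415 mA

k_n = μ_nC_ox · (W/L) = 0.192 mA/V².
V_ov = V_GS − V_th = 2.57 − 0.43 = 2.14 V.
Since V_DS = 1.63 V < V_ov = 2.14 V, the device is in the triode region.
I_D = k_n [V_ov · V_DS − ½ V_DS²] = 0.192 × [2.14 × 1.63 − 0.5 × 1.63²] = 0.415 mA.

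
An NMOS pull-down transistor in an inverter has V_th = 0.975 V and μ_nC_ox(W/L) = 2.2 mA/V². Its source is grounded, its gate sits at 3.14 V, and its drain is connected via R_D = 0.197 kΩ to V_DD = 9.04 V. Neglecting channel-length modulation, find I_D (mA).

V_GS = V_G = 3.14 V, so V_ov = 3.14 − 0.975 = 2.17 V.
Assume saturation: I_D = ½ k_n V_ov² = 0.5 × 2.2 × 2.17² = 5.16 mA, giving V_DS = V_DD − I_D R_D = 9.04 − 5.16 × 0.197 = 8.02 V.
V_DS = 8.02 V ≥ V_ov = 2.17 V, confirming saturation.

I_D = 5.16 mA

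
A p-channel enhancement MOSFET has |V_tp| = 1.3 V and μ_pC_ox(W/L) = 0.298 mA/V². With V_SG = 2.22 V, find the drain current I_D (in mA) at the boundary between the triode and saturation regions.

I_D = 0.126 mA

At the boundary V_SD = V_ov = V_SG − |V_tp| = 2.22 − 1.3 = 0.92 V.
I_D = ½ k_p V_ov² = 0.5 × 0.298 × 0.92² = 0.126 mA.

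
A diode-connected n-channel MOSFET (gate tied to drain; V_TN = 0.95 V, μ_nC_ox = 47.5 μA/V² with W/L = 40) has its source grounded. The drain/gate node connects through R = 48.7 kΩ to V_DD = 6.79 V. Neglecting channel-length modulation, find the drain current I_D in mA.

With gate tied to drain, V_GS = V_DS ≥ V_GS − V_TN, so the device is in saturation.
k_n = μ_nC_ox · (W/L) = 1.9 mA/V².
KCL at the drain: ½ k_n (V_GS − V_TN)² = (V_DD − V_GS)/R.
Let x = V_GS − 0.95. Then 46.3 x² + x − 5.84 = 0, giving x = 0.345 V (positive root), so V_GS = 1.29 V.
I_D = (V_DD − V_GS)/R = (6.79 − 1.29) / 48.7 = 0.113 mA.

I_D = 0.113 mA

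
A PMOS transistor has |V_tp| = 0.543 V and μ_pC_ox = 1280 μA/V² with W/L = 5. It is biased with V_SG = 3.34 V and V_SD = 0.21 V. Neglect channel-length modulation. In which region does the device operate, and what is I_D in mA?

Triode; I_D = 3.62 mA

k_p = μ_pC_ox · (W/L) = 6.4 mA/V².
V_ov = V_SG − |V_tp| = 3.34 − 0.543 = 2.8 V.
Since V_SD = 0.21 V < V_ov = 2.8 V, the device is in the triode region.
I_D = k_p [V_ov · V_SD − ½ V_SD²] = 6.4 × [2.8 × 0.21 − 0.5 × 0.21²] = 3.62 mA.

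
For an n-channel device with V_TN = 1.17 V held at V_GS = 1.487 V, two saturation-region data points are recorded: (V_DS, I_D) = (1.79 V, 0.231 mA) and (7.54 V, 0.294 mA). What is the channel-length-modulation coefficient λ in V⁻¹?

With V_GS fixed, I_D ∝ (1 + λ V_DS) in saturation, so I_D2/I_D1 = (1 + λ V_DS2)/(1 + λ V_DS1).
0.294/0.231 = 1.273 = (1 + 7.54 λ)/(1 + 1.79 λ).
Solving: λ (I_D1 V_DS2 − I_D2 V_DS1) = I_D2 − I_D1, so λ = (0.294 − 0.231) / (0.231 × 7.54 − 0.294 × 1.79) = 0.063 / 1.22 = 0.0518 V⁻¹.

λ = 0.0518 V⁻¹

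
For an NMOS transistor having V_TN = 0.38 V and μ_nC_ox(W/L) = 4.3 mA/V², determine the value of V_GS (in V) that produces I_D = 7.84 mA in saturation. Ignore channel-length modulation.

V_GS = 2.29 V

In saturation I_D = ½ k_n (V_GS − V_TN)², so V_GS − V_TN = √(2 I_D / k_n) = √(2 × 7.84 / 4.3) = 1.91 V.
V_GS = 0.38 + 1.91 = 2.29 V.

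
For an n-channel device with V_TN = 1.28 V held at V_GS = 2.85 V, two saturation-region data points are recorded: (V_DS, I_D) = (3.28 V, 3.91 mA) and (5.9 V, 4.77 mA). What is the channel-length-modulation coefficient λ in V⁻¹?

λ = 0.116 V⁻¹

With V_GS fixed, I_D ∝ (1 + λ V_DS) in saturation, so I_D2/I_D1 = (1 + λ V_DS2)/(1 + λ V_DS1).
4.77/3.91 = 1.22 = (1 + 5.9 λ)/(1 + 3.28 λ).
Solving: λ (I_D1 V_DS2 − I_D2 V_DS1) = I_D2 − I_D1, so λ = (4.77 − 3.91) / (3.91 × 5.9 − 4.77 × 3.28) = 0.86 / 7.42 = 0.116 V⁻¹.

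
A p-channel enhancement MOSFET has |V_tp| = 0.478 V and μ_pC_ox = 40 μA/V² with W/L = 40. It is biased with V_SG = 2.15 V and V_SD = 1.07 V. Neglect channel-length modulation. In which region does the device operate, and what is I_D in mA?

k_p = μ_pC_ox · (W/L) = 1.6 mA/V².
V_ov = V_SG − |V_tp| = 2.15 − 0.478 = 1.67 V.
Since V_SD = 1.07 V < V_ov = 1.67 V, the device is in the triode region.
I_D = k_p [V_ov · V_SD − ½ V_SD²] = 1.6 × [1.67 × 1.07 − 0.5 × 1.07²] = 1.95 mA.

Triode; I_D = 1.95 mA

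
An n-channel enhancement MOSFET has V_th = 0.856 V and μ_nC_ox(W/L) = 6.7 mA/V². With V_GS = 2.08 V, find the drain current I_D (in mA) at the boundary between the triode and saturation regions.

I_D = 5.02 mA

At the boundary V_DS = V_ov = V_GS − V_th = 2.08 − 0.856 = 1.22 V.
I_D = ½ k_n V_ov² = 0.5 × 6.7 × 1.22² = 5.02 mA.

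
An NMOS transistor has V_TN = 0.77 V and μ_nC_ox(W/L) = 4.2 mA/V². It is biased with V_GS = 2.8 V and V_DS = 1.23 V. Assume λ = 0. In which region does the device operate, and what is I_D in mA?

V_ov = V_GS − V_TN = 2.8 − 0.77 = 2.03 V.
Since V_DS = 1.23 V < V_ov = 2.03 V, the device is in the triode region.
I_D = k_n [V_ov · V_DS − ½ V_DS²] = 4.2 × [2.03 × 1.23 − 0.5 × 1.23²] = 7.31 mA.

Triode; I_D = 7.31 mA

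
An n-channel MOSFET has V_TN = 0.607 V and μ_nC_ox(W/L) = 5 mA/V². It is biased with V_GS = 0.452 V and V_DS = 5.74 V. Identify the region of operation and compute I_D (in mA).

V_GS = 0.452 V < V_TN = 0.607 V, so the transistor is in cutoff.

Cutoff; I_D = 0 mA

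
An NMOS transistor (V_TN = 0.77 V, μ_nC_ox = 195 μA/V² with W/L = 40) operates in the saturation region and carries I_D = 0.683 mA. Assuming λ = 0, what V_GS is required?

V_GS = 1.19 V

k_n = μ_nC_ox · (W/L) = 7.8 mA/V².
In saturation I_D = ½ k_n (V_GS − V_TN)², so V_GS − V_TN = √(2 I_D / k_n) = √(2 × 0.683 / 7.8) = 0.418 V.
V_GS = 0.77 + 0.418 = 1.19 V.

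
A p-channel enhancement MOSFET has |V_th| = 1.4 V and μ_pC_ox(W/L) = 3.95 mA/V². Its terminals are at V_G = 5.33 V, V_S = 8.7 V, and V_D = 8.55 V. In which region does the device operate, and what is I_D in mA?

Triode; I_D = 1.12 mA

V_SG = V_S − V_G = 8.7 − 5.33 = 3.37 V; V_SD = V_S − V_D = 8.7 − 8.55 = 0.15 V.
V_ov = V_SG − |V_th| = 3.37 − 1.4 = 1.97 V.
Since V_SD = 0.15 V < V_ov = 1.97 V, the device is in the triode region.
I_D = k_p [V_ov · V_SD − ½ V_SD²] = 3.95 × [1.97 × 0.15 − 0.5 × 0.15²] = 1.12 mA.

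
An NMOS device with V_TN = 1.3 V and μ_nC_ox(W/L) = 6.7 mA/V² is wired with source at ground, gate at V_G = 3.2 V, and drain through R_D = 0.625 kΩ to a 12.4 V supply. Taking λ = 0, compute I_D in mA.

V_GS = V_G = 3.2 V, so V_ov = 3.2 − 1.3 = 1.9 V.
Assume saturation: I_D = ½ k_n V_ov² = 0.5 × 6.7 × 1.9² = 12.1 mA, giving V_DS = V_DD − I_D R_D = 12.4 − 12.1 × 0.625 = 4.84 V.
V_DS = 4.84 V ≥ V_ov = 1.9 V, confirming saturation.

I_D = 12.1 mA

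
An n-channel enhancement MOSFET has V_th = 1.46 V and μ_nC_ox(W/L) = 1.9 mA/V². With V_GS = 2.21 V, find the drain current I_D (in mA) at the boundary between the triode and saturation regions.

At the boundary V_DS = V_ov = V_GS − V_th = 2.21 − 1.46 = 0.75 V.
I_D = ½ k_n V_ov² = 0.5 × 1.9 × 0.75² = 0.534 mA.

I_D = 0.534 mA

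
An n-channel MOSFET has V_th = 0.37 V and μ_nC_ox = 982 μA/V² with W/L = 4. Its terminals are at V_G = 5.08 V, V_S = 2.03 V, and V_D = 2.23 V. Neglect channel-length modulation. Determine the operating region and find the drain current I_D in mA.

V_GS = V_G − V_S = 5.08 − 2.03 = 3.05 V; V_DS = V_D − V_S = 2.23 − 2.03 = 0.2 V.
k_n = μ_nC_ox · (W/L) = 3.928 mA/V².
V_ov = V_GS − V_th = 3.05 − 0.37 = 2.68 V.
Since V_DS = 0.2 V < V_ov = 2.68 V, the device is in the triode region.
I_D = k_n [V_ov · V_DS − ½ V_DS²] = 3.928 × [2.68 × 0.2 − 0.5 × 0.2²] = 2.03 mA.

Triode; I_D = 2.03 mA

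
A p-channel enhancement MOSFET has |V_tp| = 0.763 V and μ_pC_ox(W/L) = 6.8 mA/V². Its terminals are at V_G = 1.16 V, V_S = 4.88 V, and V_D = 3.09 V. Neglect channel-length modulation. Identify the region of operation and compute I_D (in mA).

V_SG = V_S − V_G = 4.88 − 1.16 = 3.72 V; V_SD = V_S − V_D = 4.88 − 3.09 = 1.79 V.
V_ov = V_SG − |V_tp| = 3.72 − 0.763 = 2.96 V.
Since V_SD = 1.79 V < V_ov = 2.96 V, the device is in the triode region.
I_D = k_p [V_ov · V_SD − ½ V_SD²] = 6.8 × [2.96 × 1.79 − 0.5 × 1.79²] = 25.1 mA.

Triode; I_D = 25.1 mA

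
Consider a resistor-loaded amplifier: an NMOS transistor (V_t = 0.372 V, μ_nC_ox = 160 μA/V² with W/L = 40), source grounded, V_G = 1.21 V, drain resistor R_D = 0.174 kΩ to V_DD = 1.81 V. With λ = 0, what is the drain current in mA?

V_GS = V_G = 1.21 V, so V_ov = 1.21 − 0.372 = 0.838 V.
k_n = μ_nC_ox · (W/L) = 6.4 mA/V².
Assume saturation: I_D = ½ k_n V_ov² = 0.5 × 6.4 × 0.838² = 2.25 mA, giving V_DS = V_DD − I_D R_D = 1.81 − 2.25 × 0.174 = 1.42 V.
V_DS = 1.42 V ≥ V_ov = 0.838 V, confirming saturation.

I_D = 2.25 mA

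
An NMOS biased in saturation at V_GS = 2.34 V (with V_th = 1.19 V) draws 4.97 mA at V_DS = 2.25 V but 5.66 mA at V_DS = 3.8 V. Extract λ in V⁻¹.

λ = 0.112 V⁻¹

With V_GS fixed, I_D ∝ (1 + λ V_DS) in saturation, so I_D2/I_D1 = (1 + λ V_DS2)/(1 + λ V_DS1).
5.66/4.97 = 1.139 = (1 + 3.8 λ)/(1 + 2.25 λ).
Solving: λ (I_D1 V_DS2 − I_D2 V_DS1) = I_D2 − I_D1, so λ = (5.66 − 4.97) / (4.97 × 3.8 − 5.66 × 2.25) = 0.69 / 6.15 = 0.112 V⁻¹.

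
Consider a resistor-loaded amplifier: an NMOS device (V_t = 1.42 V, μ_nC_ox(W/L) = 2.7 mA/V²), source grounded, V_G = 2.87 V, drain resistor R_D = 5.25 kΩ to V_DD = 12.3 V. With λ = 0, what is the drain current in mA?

I_D = 2.20 mA

V_GS = V_G = 2.87 V, so V_ov = 2.87 − 1.42 = 1.45 V.
Assume saturation: I_D = ½ k_n V_ov² = 0.5 × 2.7 × 1.45² = 2.84 mA, giving V_DS = V_DD − I_D R_D = 12.3 − 2.84 × 5.25 = -2.6 V.
But -2.6 V < V_ov = 1.45 V, so the device is actually in triode.
In triode I_D = k_n[V_ov V_DS − ½ V_DS²] and I_D = (V_DD − V_DS)/R_D. Equating: 7.09 V_DS² − 21.55 V_DS + 12.3 = 0, giving V_DS = 0.761 V (the root below V_ov).
I_D = (12.3 − 0.761) / 5.25 = 2.2 mA.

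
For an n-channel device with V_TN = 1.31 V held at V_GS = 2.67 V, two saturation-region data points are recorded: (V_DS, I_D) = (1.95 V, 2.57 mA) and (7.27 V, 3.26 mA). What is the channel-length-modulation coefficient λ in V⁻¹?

With V_GS fixed, I_D ∝ (1 + λ V_DS) in saturation, so I_D2/I_D1 = (1 + λ V_DS2)/(1 + λ V_DS1).
3.26/2.57 = 1.268 = (1 + 7.27 λ)/(1 + 1.95 λ).
Solving: λ (I_D1 V_DS2 − I_D2 V_DS1) = I_D2 − I_D1, so λ = (3.26 − 2.57) / (2.57 × 7.27 − 3.26 × 1.95) = 0.69 / 12.3 = 0.056 V⁻¹.

λ = 0.0560 V⁻¹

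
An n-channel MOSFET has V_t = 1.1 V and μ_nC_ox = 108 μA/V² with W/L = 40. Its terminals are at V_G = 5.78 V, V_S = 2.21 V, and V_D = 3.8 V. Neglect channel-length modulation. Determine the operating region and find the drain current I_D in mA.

V_GS = V_G − V_S = 5.78 − 2.21 = 3.57 V; V_DS = V_D − V_S = 3.8 − 2.21 = 1.59 V.
k_n = μ_nC_ox · (W/L) = 4.32 mA/V².
V_ov = V_GS − V_t = 3.57 − 1.1 = 2.47 V.
Since V_DS = 1.59 V < V_ov = 2.47 V, the device is in the triode region.
I_D = k_n [V_ov · V_DS − ½ V_DS²] = 4.32 × [2.47 × 1.59 − 0.5 × 1.59²] = 11.5 mA.

Triode; I_D = 11.5 mA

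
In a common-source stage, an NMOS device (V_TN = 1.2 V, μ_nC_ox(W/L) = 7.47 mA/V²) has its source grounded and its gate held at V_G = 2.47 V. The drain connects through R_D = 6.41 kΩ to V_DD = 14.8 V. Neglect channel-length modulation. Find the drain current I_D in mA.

I_D = 2.27 mA

V_GS = V_G = 2.47 V, so V_ov = 2.47 − 1.2 = 1.27 V.
Assume saturation: I_D = ½ k_n V_ov² = 0.5 × 7.47 × 1.27² = 6.02 mA, giving V_DS = V_DD − I_D R_D = 14.8 − 6.02 × 6.41 = -23.8 V.
But -23.8 V < V_ov = 1.27 V, so the device is actually in triode.
In triode I_D = k_n[V_ov V_DS − ½ V_DS²] and I_D = (V_DD − V_DS)/R_D. Equating: 23.9 V_DS² − 61.81 V_DS + 14.8 = 0, giving V_DS = 0.267 V (the root below V_ov).
I_D = (14.8 − 0.267) / 6.41 = 2.27 mA.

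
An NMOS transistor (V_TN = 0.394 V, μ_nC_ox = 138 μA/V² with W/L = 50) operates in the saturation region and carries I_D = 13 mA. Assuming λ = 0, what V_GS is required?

k_n = μ_nC_ox · (W/L) = 6.9 mA/V².
In saturation I_D = ½ k_n (V_GS − V_TN)², so V_GS − V_TN = √(2 I_D / k_n) = √(2 × 13 / 6.9) = 1.94 V.
V_GS = 0.394 + 1.94 = 2.34 V.

V_GS = 2.34 V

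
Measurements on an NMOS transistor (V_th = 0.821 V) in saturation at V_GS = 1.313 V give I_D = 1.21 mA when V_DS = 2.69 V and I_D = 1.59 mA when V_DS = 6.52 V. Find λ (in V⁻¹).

With V_GS fixed, I_D ∝ (1 + λ V_DS) in saturation, so I_D2/I_D1 = (1 + λ V_DS2)/(1 + λ V_DS1).
1.59/1.21 = 1.314 = (1 + 6.52 λ)/(1 + 2.69 λ).
Solving: λ (I_D1 V_DS2 − I_D2 V_DS1) = I_D2 − I_D1, so λ = (1.59 − 1.21) / (1.21 × 6.52 − 1.59 × 2.69) = 0.38 / 3.61 = 0.105 V⁻¹.

λ = 0.105 V⁻¹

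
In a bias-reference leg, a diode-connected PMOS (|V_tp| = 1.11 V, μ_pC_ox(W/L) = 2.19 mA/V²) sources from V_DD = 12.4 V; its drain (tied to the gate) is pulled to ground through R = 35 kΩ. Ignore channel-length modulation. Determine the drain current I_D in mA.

With gate tied to drain, V_SG = V_SD ≥ V_SG − |V_tp|, so the device is in saturation.
KCL at the drain: ½ k_p (V_SG − |V_tp|)² = (V_DD − V_SG)/R.
Let x = V_SG − 1.11. Then 38.3 x² + x − 11.29 = 0, giving x = 0.53 V (positive root), so V_SG = 1.64 V.
I_D = (V_DD − V_SG)/R = (12.4 − 1.64) / 35 = 0.307 mA.

I_D = 0.307 mA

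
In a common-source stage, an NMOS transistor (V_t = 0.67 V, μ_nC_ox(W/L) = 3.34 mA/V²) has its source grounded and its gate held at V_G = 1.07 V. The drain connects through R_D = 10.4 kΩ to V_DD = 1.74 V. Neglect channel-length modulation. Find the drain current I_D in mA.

I_D = 0.154 mA

V_GS = V_G = 1.07 V, so V_ov = 1.07 − 0.67 = 0.4 V.
Assume saturation: I_D = ½ k_n V_ov² = 0.5 × 3.34 × 0.4² = 0.267 mA, giving V_DS = V_DD − I_D R_D = 1.74 − 0.267 × 10.4 = -1.04 V.
But -1.04 V < V_ov = 0.4 V, so the device is actually in triode.
In triode I_D = k_n[V_ov V_DS − ½ V_DS²] and I_D = (V_DD − V_DS)/R_D. Equating: 17.4 V_DS² − 14.89 V_DS + 1.74 = 0, giving V_DS = 0.14 V (the root below V_ov).
I_D = (1.74 − 0.14) / 10.4 = 0.154 mA.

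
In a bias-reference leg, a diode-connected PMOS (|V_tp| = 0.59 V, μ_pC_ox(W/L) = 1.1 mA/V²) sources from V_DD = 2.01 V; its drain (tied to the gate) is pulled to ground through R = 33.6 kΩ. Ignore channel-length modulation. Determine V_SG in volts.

V_SG = 0.841 V

With gate tied to drain, V_SG = V_SD ≥ V_SG − |V_tp|, so the device is in saturation.
KCL at the drain: ½ k_p (V_SG − |V_tp|)² = (V_DD − V_SG)/R.
Let x = V_SG − 0.59. Then 18.5 x² + x − 1.42 = 0, giving x = 0.251 V (positive root), so V_SG = 0.841 V.
I_D = (V_DD − V_SG)/R = (2.01 − 0.841) / 33.6 = 0.0348 mA.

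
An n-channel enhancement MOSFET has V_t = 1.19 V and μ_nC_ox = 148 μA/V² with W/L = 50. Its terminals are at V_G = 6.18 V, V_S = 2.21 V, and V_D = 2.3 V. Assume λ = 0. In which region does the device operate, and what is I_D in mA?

V_GS = V_G − V_S = 6.18 − 2.21 = 3.97 V; V_DS = V_D − V_S = 2.3 − 2.21 = 0.09 V.
k_n = μ_nC_ox · (W/L) = 7.4 mA/V².
V_ov = V_GS − V_t = 3.97 − 1.19 = 2.78 V.
Since V_DS = 0.09 V < V_ov = 2.78 V, the device is in the triode region.
I_D = k_n [V_ov · V_DS − ½ V_DS²] = 7.4 × [2.78 × 0.09 − 0.5 × 0.09²] = 1.82 mA.

Triode; I_D = 1.82 mA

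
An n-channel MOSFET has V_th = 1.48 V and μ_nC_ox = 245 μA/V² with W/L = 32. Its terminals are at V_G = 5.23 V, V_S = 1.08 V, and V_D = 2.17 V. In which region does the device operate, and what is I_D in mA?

V_GS = V_G − V_S = 5.23 − 1.08 = 4.15 V; V_DS = V_D − V_S = 2.17 − 1.08 = 1.09 V.
k_n = μ_nC_ox · (W/L) = 7.84 mA/V².
V_ov = V_GS − V_th = 4.15 − 1.48 = 2.67 V.
Since V_DS = 1.09 V < V_ov = 2.67 V, the device is in the triode region.
I_D = k_n [V_ov · V_DS − ½ V_DS²] = 7.84 × [2.67 × 1.09 − 0.5 × 1.09²] = 18.2 mA.

Triode; I_D = 18.2 mA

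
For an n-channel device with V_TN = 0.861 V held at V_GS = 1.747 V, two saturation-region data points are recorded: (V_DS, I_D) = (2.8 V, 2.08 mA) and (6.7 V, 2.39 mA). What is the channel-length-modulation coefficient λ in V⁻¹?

With V_GS fixed, I_D ∝ (1 + λ V_DS) in saturation, so I_D2/I_D1 = (1 + λ V_DS2)/(1 + λ V_DS1).
2.39/2.08 = 1.149 = (1 + 6.7 λ)/(1 + 2.8 λ).
Solving: λ (I_D1 V_DS2 − I_D2 V_DS1) = I_D2 − I_D1, so λ = (2.39 − 2.08) / (2.08 × 6.7 − 2.39 × 2.8) = 0.31 / 7.24 = 0.0428 V⁻¹.

λ = 0.0428 V⁻¹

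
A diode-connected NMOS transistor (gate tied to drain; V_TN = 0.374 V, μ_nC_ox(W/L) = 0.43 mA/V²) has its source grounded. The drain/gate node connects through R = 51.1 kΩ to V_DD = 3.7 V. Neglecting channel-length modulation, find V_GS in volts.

V_GS = 0.881 V

With gate tied to drain, V_GS = V_DS ≥ V_GS − V_TN, so the device is in saturation.
KCL at the drain: ½ k_n (V_GS − V_TN)² = (V_DD − V_GS)/R.
Let x = V_GS − 0.374. Then 11 x² + x − 3.326 = 0, giving x = 0.507 V (positive root), so V_GS = 0.881 V.
I_D = (V_DD − V_GS)/R = (3.7 − 0.881) / 51.1 = 0.0552 mA.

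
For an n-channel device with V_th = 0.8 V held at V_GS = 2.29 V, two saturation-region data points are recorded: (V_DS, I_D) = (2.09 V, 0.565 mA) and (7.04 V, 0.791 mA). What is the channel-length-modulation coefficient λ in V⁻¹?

λ = 0.0972 V⁻¹

With V_GS fixed, I_D ∝ (1 + λ V_DS) in saturation, so I_D2/I_D1 = (1 + λ V_DS2)/(1 + λ V_DS1).
0.791/0.565 = 1.4 = (1 + 7.04 λ)/(1 + 2.09 λ).
Solving: λ (I_D1 V_DS2 − I_D2 V_DS1) = I_D2 − I_D1, so λ = (0.791 − 0.565) / (0.565 × 7.04 − 0.791 × 2.09) = 0.226 / 2.32 = 0.0972 V⁻¹.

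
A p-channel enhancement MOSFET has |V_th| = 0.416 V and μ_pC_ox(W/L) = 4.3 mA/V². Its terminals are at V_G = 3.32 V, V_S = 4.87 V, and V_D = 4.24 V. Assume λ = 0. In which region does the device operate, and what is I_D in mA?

V_SG = V_S − V_G = 4.87 − 3.32 = 1.55 V; V_SD = V_S − V_D = 4.87 − 4.24 = 0.63 V.
V_ov = V_SG − |V_th| = 1.55 − 0.416 = 1.13 V.
Since V_SD = 0.63 V < V_ov = 1.13 V, the device is in the triode region.
I_D = k_p [V_ov · V_SD − ½ V_SD²] = 4.3 × [1.13 × 0.63 − 0.5 × 0.63²] = 2.22 mA.

Triode; I_D = 2.22 mA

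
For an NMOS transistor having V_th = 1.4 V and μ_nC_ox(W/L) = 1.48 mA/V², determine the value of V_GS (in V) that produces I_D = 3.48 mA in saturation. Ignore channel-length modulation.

In saturation I_D = ½ k_n (V_GS − V_th)², so V_GS − V_th = √(2 I_D / k_n) = √(2 × 3.48 / 1.48) = 2.17 V.
V_GS = 1.4 + 2.17 = 3.57 V.

V_GS = 3.57 V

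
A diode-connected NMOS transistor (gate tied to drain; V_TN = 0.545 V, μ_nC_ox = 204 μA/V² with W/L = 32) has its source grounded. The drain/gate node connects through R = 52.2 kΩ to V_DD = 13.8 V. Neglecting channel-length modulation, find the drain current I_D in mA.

With gate tied to drain, V_GS = V_DS ≥ V_GS − V_TN, so the device is in saturation.
k_n = μ_nC_ox · (W/L) = 6.528 mA/V².
KCL at the drain: ½ k_n (V_GS − V_TN)² = (V_DD − V_GS)/R.
Let x = V_GS − 0.545. Then 170 x² + x − 13.26 = 0, giving x = 0.276 V (positive root), so V_GS = 0.821 V.
I_D = (V_DD − V_GS)/R = (13.8 − 0.821) / 52.2 = 0.249 mA.

I_D = 0.249 mA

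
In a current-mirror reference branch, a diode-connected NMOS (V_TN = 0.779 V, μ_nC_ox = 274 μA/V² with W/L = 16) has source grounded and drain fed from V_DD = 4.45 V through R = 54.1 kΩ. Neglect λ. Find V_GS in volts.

V_GS = 0.951 V

With gate tied to drain, V_GS = V_DS ≥ V_GS − V_TN, so the device is in saturation.
k_n = μ_nC_ox · (W/L) = 4.384 mA/V².
KCL at the drain: ½ k_n (V_GS − V_TN)² = (V_DD − V_GS)/R.
Let x = V_GS − 0.779. Then 119 x² + x − 3.671 = 0, giving x = 0.172 V (positive root), so V_GS = 0.951 V.
I_D = (V_DD − V_GS)/R = (4.45 − 0.951) / 54.1 = 0.0647 mA.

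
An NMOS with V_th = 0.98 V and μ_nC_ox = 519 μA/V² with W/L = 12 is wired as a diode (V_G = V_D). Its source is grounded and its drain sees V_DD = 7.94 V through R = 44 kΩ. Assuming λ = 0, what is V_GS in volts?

With gate tied to drain, V_GS = V_DS ≥ V_GS − V_th, so the device is in saturation.
k_n = μ_nC_ox · (W/L) = 6.228 mA/V².
KCL at the drain: ½ k_n (V_GS − V_th)² = (V_DD − V_GS)/R.
Let x = V_GS − 0.98. Then 137 x² + x − 6.96 = 0, giving x = 0.222 V (positive root), so V_GS = 1.2 V.
I_D = (V_DD − V_GS)/R = (7.94 − 1.2) / 44 = 0.153 mA.

V_GS = 1.20 V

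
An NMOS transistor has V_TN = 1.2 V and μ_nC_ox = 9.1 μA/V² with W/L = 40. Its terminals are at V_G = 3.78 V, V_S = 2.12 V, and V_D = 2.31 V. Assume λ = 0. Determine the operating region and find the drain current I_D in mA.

V_GS = V_G − V_S = 3.78 − 2.12 = 1.66 V; V_DS = V_D − V_S = 2.31 − 2.12 = 0.19 V.
k_n = μ_nC_ox · (W/L) = 0.364 mA/V².
V_ov = V_GS − V_TN = 1.66 − 1.2 = 0.46 V.
Since V_DS = 0.19 V < V_ov = 0.46 V, the device is in the triode region.
I_D = k_n [V_ov · V_DS − ½ V_DS²] = 0.364 × [0.46 × 0.19 − 0.5 × 0.19²] = 0.0252 mA.

Triode; I_D = 0.0252 mA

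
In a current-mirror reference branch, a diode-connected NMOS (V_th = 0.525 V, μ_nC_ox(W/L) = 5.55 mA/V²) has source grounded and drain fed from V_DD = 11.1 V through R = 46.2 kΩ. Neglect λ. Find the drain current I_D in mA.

With gate tied to drain, V_GS = V_DS ≥ V_GS − V_th, so the device is in saturation.
KCL at the drain: ½ k_n (V_GS − V_th)² = (V_DD − V_GS)/R.
Let x = V_GS − 0.525. Then 128 x² + x − 10.57 = 0, giving x = 0.283 V (positive root), so V_GS = 0.808 V.
I_D = (V_DD − V_GS)/R = (11.1 − 0.808) / 46.2 = 0.223 mA.

I_D = 0.223 mA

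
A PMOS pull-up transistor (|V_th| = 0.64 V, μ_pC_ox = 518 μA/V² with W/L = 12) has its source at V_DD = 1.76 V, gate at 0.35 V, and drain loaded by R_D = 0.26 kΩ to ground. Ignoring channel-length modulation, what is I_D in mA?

I_D = 1.84 mA

V_SG = V_DD − V_G = 1.76 − 0.35 = 1.41 V, so V_ov = 1.41 − 0.64 = 0.77 V.
k_p = μ_pC_ox · (W/L) = 6.216 mA/V².
Assume saturation: I_D = ½ k_p V_ov² = 0.5 × 6.216 × 0.77² = 1.84 mA, giving V_SD = V_DD − I_D R_D = 1.76 − 1.84 × 0.26 = 1.28 V.
V_SD = 1.28 V ≥ V_ov = 0.77 V, confirming saturation.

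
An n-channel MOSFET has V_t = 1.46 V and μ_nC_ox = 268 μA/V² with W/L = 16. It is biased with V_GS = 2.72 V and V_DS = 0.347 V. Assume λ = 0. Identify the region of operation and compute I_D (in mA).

k_n = μ_nC_ox · (W/L) = 4.288 mA/V².
V_ov = V_GS − V_t = 2.72 − 1.46 = 1.26 V.
Since V_DS = 0.347 V < V_ov = 1.26 V, the device is in the triode region.
I_D = k_n [V_ov · V_DS − ½ V_DS²] = 4.288 × [1.26 × 0.347 − 0.5 × 0.347²] = 1.62 mA.

Triode; I_D = 1.62 mA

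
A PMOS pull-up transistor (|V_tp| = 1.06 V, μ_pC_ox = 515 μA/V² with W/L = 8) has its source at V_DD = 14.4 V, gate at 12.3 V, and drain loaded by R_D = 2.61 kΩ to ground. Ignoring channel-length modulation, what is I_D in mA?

I_D = 2.23 mA

V_SG = V_DD − V_G = 14.4 − 12.3 = 2.1 V, so V_ov = 2.1 − 1.06 = 1.04 V.
k_p = μ_pC_ox · (W/L) = 4.12 mA/V².
Assume saturation: I_D = ½ k_p V_ov² = 0.5 × 4.12 × 1.04² = 2.23 mA, giving V_SD = V_DD − I_D R_D = 14.4 − 2.23 × 2.61 = 8.58 V.
V_SD = 8.58 V ≥ V_ov = 1.04 V, confirming saturation.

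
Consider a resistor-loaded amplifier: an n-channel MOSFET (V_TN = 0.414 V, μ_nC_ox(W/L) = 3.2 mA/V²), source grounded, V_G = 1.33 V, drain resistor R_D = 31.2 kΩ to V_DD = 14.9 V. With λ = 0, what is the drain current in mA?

V_GS = V_G = 1.33 V, so V_ov = 1.33 − 0.414 = 0.916 V.
Assume saturation: I_D = ½ k_n V_ov² = 0.5 × 3.2 × 0.916² = 1.34 mA, giving V_DS = V_DD − I_D R_D = 14.9 − 1.34 × 31.2 = -27 V.
But -27 V < V_ov = 0.916 V, so the device is actually in triode.
In triode I_D = k_n[V_ov V_DS − ½ V_DS²] and I_D = (V_DD − V_DS)/R_D. Equating: 49.9 V_DS² − 92.45 V_DS + 14.9 = 0, giving V_DS = 0.178 V (the root below V_ov).
I_D = (14.9 − 0.178) / 31.2 = 0.472 mA.

I_D = 0.472 mA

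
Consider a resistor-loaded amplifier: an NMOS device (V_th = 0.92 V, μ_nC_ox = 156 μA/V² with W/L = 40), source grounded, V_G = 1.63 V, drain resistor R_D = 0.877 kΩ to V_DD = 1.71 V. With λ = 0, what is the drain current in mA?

V_GS = V_G = 1.63 V, so V_ov = 1.63 − 0.92 = 0.71 V.
k_n = μ_nC_ox · (W/L) = 6.24 mA/V².
Assume saturation: I_D = ½ k_n V_ov² = 0.5 × 6.24 × 0.71² = 1.57 mA, giving V_DS = V_DD − I_D R_D = 1.71 − 1.57 × 0.877 = 0.331 V.
But 0.331 V < V_ov = 0.71 V, so the device is actually in triode.
In triode I_D = k_n[V_ov V_DS − ½ V_DS²] and I_D = (V_DD − V_DS)/R_D. Equating: 2.74 V_DS² − 4.885 V_DS + 1.71 = 0, giving V_DS = 0.478 V (the root below V_ov).
I_D = (1.71 − 0.478) / 0.877 = 1.4 mA.

I_D = 1.40 mA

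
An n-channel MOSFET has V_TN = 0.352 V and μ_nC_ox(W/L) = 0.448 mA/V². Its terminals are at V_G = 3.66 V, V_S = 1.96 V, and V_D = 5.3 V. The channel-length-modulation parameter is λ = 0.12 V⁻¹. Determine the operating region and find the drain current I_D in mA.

Saturation; I_D = 0.570 mA

V_GS = V_G − V_S = 3.66 − 1.96 = 1.7 V; V_DS = V_D − V_S = 5.3 − 1.96 = 3.34 V.
V_ov = V_GS − V_TN = 1.7 − 0.352 = 1.35 V.
Since V_DS = 3.34 V ≥ V_ov = 1.35 V, the device is in saturation.
I_D = ½ k_n V_ov² (1 + λ V_DS) = 0.5 × 0.448 × 1.35² × (1 + 0.12 × 3.34) = 0.57 mA.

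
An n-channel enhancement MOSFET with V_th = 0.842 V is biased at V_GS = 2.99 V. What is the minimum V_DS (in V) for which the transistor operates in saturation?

The boundary between triode and saturation is V_DS = V_GS − V_th = V_ov.
V_ov = 2.99 − 0.842 = 2.15 V.

V_DS,sat = 2.15 V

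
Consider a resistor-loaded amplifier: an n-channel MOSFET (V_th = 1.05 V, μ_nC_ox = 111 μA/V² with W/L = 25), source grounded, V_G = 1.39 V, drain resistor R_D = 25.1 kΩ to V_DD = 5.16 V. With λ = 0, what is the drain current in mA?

V_GS = V_G = 1.39 V, so V_ov = 1.39 − 1.05 = 0.34 V.
k_n = μ_nC_ox · (W/L) = 2.775 mA/V².
Assume saturation: I_D = ½ k_n V_ov² = 0.5 × 2.775 × 0.34² = 0.16 mA, giving V_DS = V_DD − I_D R_D = 5.16 − 0.16 × 25.1 = 1.13 V.
V_DS = 1.13 V ≥ V_ov = 0.34 V, confirming saturation.

I_D = 0.160 mA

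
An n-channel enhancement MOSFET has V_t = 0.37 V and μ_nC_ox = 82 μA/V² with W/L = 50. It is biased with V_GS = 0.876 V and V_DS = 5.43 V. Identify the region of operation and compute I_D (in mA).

k_n = μ_nC_ox · (W/L) = 4.1 mA/V².
V_ov = V_GS − V_t = 0.876 − 0.37 = 0.506 V.
Since V_DS = 5.43 V ≥ V_ov = 0.506 V, the device is in saturation.
I_D = ½ k_n V_ov² = 0.5 × 4.1 × 0.506² = 0.525 mA.

Saturation; I_D = 0.525 mA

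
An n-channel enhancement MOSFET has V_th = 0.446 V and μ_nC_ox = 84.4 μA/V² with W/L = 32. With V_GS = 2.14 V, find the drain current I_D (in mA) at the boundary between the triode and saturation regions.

I_D = 3.88 mA

At the boundary V_DS = V_ov = V_GS − V_th = 2.14 − 0.446 = 1.69 V.
k_n = μ_nC_ox · (W/L) = 2.701 mA/V².
I_D = ½ k_n V_ov² = 0.5 × 2.701 × 1.69² = 3.88 mA.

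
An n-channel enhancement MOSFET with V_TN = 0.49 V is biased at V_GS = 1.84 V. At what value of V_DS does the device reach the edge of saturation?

V_DS,sat = 1.35 V

The boundary between triode and saturation is V_DS = V_GS − V_TN = V_ov.
V_ov = 1.84 − 0.49 = 1.35 V.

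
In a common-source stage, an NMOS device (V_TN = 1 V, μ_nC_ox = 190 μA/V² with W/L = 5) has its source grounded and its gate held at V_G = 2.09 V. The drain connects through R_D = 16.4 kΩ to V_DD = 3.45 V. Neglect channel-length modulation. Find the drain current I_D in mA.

V_GS = V_G = 2.09 V, so V_ov = 2.09 − 1 = 1.09 V.
k_n = μ_nC_ox · (W/L) = 0.95 mA/V².
Assume saturation: I_D = ½ k_n V_ov² = 0.5 × 0.95 × 1.09² = 0.564 mA, giving V_DS = V_DD − I_D R_D = 3.45 − 0.564 × 16.4 = -5.81 V.
But -5.81 V < V_ov = 1.09 V, so the device is actually in triode.
In triode I_D = k_n[V_ov V_DS − ½ V_DS²] and I_D = (V_DD − V_DS)/R_D. Equating: 7.79 V_DS² − 17.98 V_DS + 3.45 = 0, giving V_DS = 0.211 V (the root below V_ov).
I_D = (3.45 − 0.211) / 16.4 = 0.197 mA.

I_D = 0.197 mA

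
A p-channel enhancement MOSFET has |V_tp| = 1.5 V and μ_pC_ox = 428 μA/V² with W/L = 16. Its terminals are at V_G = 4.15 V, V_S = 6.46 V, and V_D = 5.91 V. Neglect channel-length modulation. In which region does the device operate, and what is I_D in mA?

V_SG = V_S − V_G = 6.46 − 4.15 = 2.31 V; V_SD = V_S − V_D = 6.46 − 5.91 = 0.55 V.
k_p = μ_pC_ox · (W/L) = 6.848 mA/V².
V_ov = V_SG − |V_tp| = 2.31 − 1.5 = 0.81 V.
Since V_SD = 0.55 V < V_ov = 0.81 V, the device is in the triode region.
I_D = k_p [V_ov · V_SD − ½ V_SD²] = 6.848 × [0.81 × 0.55 − 0.5 × 0.55²] = 2.02 mA.

Triode; I_D = 2.02 mA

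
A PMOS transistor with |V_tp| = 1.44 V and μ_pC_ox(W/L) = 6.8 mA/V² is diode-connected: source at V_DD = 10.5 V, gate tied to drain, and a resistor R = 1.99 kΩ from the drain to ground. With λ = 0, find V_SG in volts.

V_SG = 2.53 V

With gate tied to drain, V_SG = V_SD ≥ V_SG − |V_tp|, so the device is in saturation.
KCL at the drain: ½ k_p (V_SG − |V_tp|)² = (V_DD − V_SG)/R.
Let x = V_SG − 1.44. Then 6.77 x² + x − 9.06 = 0, giving x = 1.09 V (positive root), so V_SG = 2.53 V.
I_D = (V_DD − V_SG)/R = (10.5 − 2.53) / 1.99 = 4.01 mA.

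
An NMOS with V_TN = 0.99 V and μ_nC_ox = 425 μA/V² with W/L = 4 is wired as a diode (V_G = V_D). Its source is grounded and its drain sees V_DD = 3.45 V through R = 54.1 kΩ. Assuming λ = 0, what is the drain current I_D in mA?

I_D = 0.0414 mA

With gate tied to drain, V_GS = V_DS ≥ V_GS − V_TN, so the device is in saturation.
k_n = μ_nC_ox · (W/L) = 1.7 mA/V².
KCL at the drain: ½ k_n (V_GS − V_TN)² = (V_DD − V_GS)/R.
Let x = V_GS − 0.99. Then 46 x² + x − 2.46 = 0, giving x = 0.221 V (positive root), so V_GS = 1.21 V.
I_D = (V_DD − V_GS)/R = (3.45 − 1.21) / 54.1 = 0.0414 mA.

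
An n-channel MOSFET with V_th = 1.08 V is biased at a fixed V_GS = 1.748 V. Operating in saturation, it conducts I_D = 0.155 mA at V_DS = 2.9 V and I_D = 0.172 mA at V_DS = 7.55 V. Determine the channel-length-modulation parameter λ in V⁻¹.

λ = 0.0253 V⁻¹

With V_GS fixed, I_D ∝ (1 + λ V_DS) in saturation, so I_D2/I_D1 = (1 + λ V_DS2)/(1 + λ V_DS1).
0.172/0.155 = 1.11 = (1 + 7.55 λ)/(1 + 2.9 λ).
Solving: λ (I_D1 V_DS2 − I_D2 V_DS1) = I_D2 − I_D1, so λ = (0.172 − 0.155) / (0.155 × 7.55 − 0.172 × 2.9) = 0.017 / 0.671 = 0.0253 V⁻¹.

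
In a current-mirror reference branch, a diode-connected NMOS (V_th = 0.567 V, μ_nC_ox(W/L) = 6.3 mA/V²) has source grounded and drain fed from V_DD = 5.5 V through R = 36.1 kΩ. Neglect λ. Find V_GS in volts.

V_GS = 0.771 V

With gate tied to drain, V_GS = V_DS ≥ V_GS − V_th, so the device is in saturation.
KCL at the drain: ½ k_n (V_GS − V_th)² = (V_DD − V_GS)/R.
Let x = V_GS − 0.567. Then 114 x² + x − 4.933 = 0, giving x = 0.204 V (positive root), so V_GS = 0.771 V.
I_D = (V_DD − V_GS)/R = (5.5 − 0.771) / 36.1 = 0.131 mA.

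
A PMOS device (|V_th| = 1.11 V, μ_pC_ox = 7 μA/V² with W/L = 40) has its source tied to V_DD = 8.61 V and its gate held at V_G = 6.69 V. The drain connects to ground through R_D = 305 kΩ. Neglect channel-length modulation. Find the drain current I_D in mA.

I_D = 0.0278 mA

V_SG = V_DD − V_G = 8.61 − 6.69 = 1.92 V, so V_ov = 1.92 − 1.11 = 0.81 V.
k_p = μ_pC_ox · (W/L) = 0.28 mA/V².
Assume saturation: I_D = ½ k_p V_ov² = 0.5 × 0.28 × 0.81² = 0.0919 mA, giving V_SD = V_DD − I_D R_D = 8.61 − 0.0919 × 305 = -19.4 V.
But -19.4 V < V_ov = 0.81 V, so the device is actually in triode.
In triode I_D = k_p[V_ov V_SD − ½ V_SD²] and I_D = (V_DD − V_SD)/R_D. Equating: 42.7 V_SD² − 70.17 V_SD + 8.61 = 0, giving V_SD = 0.134 V (the root below V_ov).
I_D = (8.61 − 0.134) / 305 = 0.0278 mA.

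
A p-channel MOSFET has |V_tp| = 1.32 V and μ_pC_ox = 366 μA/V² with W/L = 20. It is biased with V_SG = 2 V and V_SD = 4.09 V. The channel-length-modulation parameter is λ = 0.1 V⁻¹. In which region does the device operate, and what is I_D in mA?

k_p = μ_pC_ox · (W/L) = 7.32 mA/V².
V_ov = V_SG − |V_tp| = 2 − 1.32 = 0.68 V.
Since V_SD = 4.09 V ≥ V_ov = 0.68 V, the device is in saturation.
I_D = ½ k_p V_ov² (1 + λ V_SD) = 0.5 × 7.32 × 0.68² × (1 + 0.1 × 4.09) = 2.38 mA.

Saturation; I_D = 2.38 mA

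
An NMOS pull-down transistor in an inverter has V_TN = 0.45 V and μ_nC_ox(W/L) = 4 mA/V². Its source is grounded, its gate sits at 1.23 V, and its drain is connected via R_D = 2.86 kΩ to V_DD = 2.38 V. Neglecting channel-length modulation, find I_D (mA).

I_D = 0.732 mA

V_GS = V_G = 1.23 V, so V_ov = 1.23 − 0.45 = 0.78 V.
Assume saturation: I_D = ½ k_n V_ov² = 0.5 × 4 × 0.78² = 1.22 mA, giving V_DS = V_DD − I_D R_D = 2.38 − 1.22 × 2.86 = -1.1 V.
But -1.1 V < V_ov = 0.78 V, so the device is actually in triode.
In triode I_D = k_n[V_ov V_DS − ½ V_DS²] and I_D = (V_DD − V_DS)/R_D. Equating: 5.72 V_DS² − 9.923 V_DS + 2.38 = 0, giving V_DS = 0.287 V (the root below V_ov).
I_D = (2.38 − 0.287) / 2.86 = 0.732 mA.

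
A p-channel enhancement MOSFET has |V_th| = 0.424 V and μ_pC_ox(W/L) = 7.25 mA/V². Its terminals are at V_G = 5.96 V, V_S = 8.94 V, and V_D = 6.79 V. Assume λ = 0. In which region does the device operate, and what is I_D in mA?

Triode; I_D = 23.1 mA

V_SG = V_S − V_G = 8.94 − 5.96 = 2.98 V; V_SD = V_S − V_D = 8.94 − 6.79 = 2.15 V.
V_ov = V_SG − |V_th| = 2.98 − 0.424 = 2.56 V.
Since V_SD = 2.15 V < V_ov = 2.56 V, the device is in the triode region.
I_D = k_p [V_ov · V_SD − ½ V_SD²] = 7.25 × [2.56 × 2.15 − 0.5 × 2.15²] = 23.1 mA.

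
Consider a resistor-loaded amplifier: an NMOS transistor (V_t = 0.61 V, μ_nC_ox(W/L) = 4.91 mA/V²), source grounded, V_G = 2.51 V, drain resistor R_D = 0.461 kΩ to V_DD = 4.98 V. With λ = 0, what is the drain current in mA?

V_GS = V_G = 2.51 V, so V_ov = 2.51 − 0.61 = 1.9 V.
Assume saturation: I_D = ½ k_n V_ov² = 0.5 × 4.91 × 1.9² = 8.86 mA, giving V_DS = V_DD − I_D R_D = 4.98 − 8.86 × 0.461 = 0.894 V.
But 0.894 V < V_ov = 1.9 V, so the device is actually in triode.
In triode I_D = k_n[V_ov V_DS − ½ V_DS²] and I_D = (V_DD − V_DS)/R_D. Equating: 1.13 V_DS² − 5.301 V_DS + 4.98 = 0, giving V_DS = 1.3 V (the root below V_ov).
I_D = (4.98 − 1.3) / 0.461 = 7.98 mA.

I_D = 7.98 mA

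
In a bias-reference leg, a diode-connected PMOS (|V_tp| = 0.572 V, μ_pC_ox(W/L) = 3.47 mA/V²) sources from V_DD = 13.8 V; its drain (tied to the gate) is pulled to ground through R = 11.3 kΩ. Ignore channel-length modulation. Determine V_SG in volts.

With gate tied to drain, V_SG = V_SD ≥ V_SG − |V_tp|, so the device is in saturation.
KCL at the drain: ½ k_p (V_SG − |V_tp|)² = (V_DD − V_SG)/R.
Let x = V_SG − 0.572. Then 19.6 x² + x − 13.23 = 0, giving x = 0.796 V (positive root), so V_SG = 1.37 V.
I_D = (V_DD − V_SG)/R = (13.8 − 1.37) / 11.3 = 1.1 mA.

V_SG = 1.37 V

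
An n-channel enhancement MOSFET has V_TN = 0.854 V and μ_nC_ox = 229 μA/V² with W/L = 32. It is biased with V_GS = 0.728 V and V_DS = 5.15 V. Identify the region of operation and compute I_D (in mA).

V_GS = 0.728 V < V_TN = 0.854 V, so the transistor is in cutoff.

Cutoff; I_D = 0 mA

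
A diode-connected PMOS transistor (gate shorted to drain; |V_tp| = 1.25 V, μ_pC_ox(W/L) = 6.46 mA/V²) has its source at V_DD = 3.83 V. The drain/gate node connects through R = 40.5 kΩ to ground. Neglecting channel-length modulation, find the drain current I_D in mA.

I_D = 0.0603 mA

With gate tied to drain, V_SG = V_SD ≥ V_SG − |V_tp|, so the device is in saturation.
KCL at the drain: ½ k_p (V_SG − |V_tp|)² = (V_DD − V_SG)/R.
Let x = V_SG − 1.25. Then 131 x² + x − 2.58 = 0, giving x = 0.137 V (positive root), so V_SG = 1.39 V.
I_D = (V_DD − V_SG)/R = (3.83 − 1.39) / 40.5 = 0.0603 mA.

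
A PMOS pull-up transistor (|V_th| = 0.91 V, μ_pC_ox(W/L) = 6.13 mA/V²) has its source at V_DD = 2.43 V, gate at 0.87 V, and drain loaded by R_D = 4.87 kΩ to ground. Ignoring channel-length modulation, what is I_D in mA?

I_D = 0.472 mA

V_SG = V_DD − V_G = 2.43 − 0.87 = 1.56 V, so V_ov = 1.56 − 0.91 = 0.65 V.
Assume saturation: I_D = ½ k_p V_ov² = 0.5 × 6.13 × 0.65² = 1.29 mA, giving V_SD = V_DD − I_D R_D = 2.43 − 1.29 × 4.87 = -3.88 V.
But -3.88 V < V_ov = 0.65 V, so the device is actually in triode.
In triode I_D = k_p[V_ov V_SD − ½ V_SD²] and I_D = (V_DD − V_SD)/R_D. Equating: 14.9 V_SD² − 20.4 V_SD + 2.43 = 0, giving V_SD = 0.132 V (the root below V_ov).
I_D = (2.43 − 0.132) / 4.87 = 0.472 mA.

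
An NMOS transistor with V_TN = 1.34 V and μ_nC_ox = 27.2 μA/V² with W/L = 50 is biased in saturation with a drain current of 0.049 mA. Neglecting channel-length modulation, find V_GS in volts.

V_GS = 1.61 V

k_n = μ_nC_ox · (W/L) = 1.36 mA/V².
In saturation I_D = ½ k_n (V_GS − V_TN)², so V_GS − V_TN = √(2 I_D / k_n) = √(2 × 0.049 / 1.36) = 0.268 V.
V_GS = 1.34 + 0.268 = 1.61 V.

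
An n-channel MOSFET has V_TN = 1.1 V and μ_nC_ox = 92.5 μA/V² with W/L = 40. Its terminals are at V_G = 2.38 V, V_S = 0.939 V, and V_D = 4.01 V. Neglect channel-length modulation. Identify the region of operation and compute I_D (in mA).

Saturation; I_D = 0.215 mA

V_GS = V_G − V_S = 2.38 − 0.939 = 1.44 V; V_DS = V_D − V_S = 4.01 − 0.939 = 3.07 V.
k_n = μ_nC_ox · (W/L) = 3.7 mA/V².
V_ov = V_GS − V_TN = 1.44 − 1.1 = 0.341 V.
Since V_DS = 3.07 V ≥ V_ov = 0.341 V, the device is in saturation.
I_D = ½ k_n V_ov² = 0.5 × 3.7 × 0.341² = 0.215 mA.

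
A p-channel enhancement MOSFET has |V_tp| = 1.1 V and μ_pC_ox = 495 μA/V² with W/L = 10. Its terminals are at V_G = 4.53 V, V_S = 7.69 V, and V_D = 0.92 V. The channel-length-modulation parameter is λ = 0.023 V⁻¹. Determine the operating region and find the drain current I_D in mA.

V_SG = V_S − V_G = 7.69 − 4.53 = 3.16 V; V_SD = V_S − V_D = 7.69 − 0.92 = 6.77 V.
k_p = μ_pC_ox · (W/L) = 4.95 mA/V².
V_ov = V_SG − |V_tp| = 3.16 − 1.1 = 2.06 V.
Since V_SD = 6.77 V ≥ V_ov = 2.06 V, the device is in saturation.
I_D = ½ k_p V_ov² (1 + λ V_SD) = 0.5 × 4.95 × 2.06² × (1 + 0.023 × 6.77) = 12.1 mA.

Saturation; I_D = 12.1 mA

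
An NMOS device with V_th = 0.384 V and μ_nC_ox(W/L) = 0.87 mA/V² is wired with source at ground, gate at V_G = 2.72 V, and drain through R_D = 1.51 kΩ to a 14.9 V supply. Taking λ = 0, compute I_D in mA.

V_GS = V_G = 2.72 V, so V_ov = 2.72 − 0.384 = 2.34 V.
Assume saturation: I_D = ½ k_n V_ov² = 0.5 × 0.87 × 2.34² = 2.37 mA, giving V_DS = V_DD − I_D R_D = 14.9 − 2.37 × 1.51 = 11.3 V.
V_DS = 11.3 V ≥ V_ov = 2.34 V, confirming saturation.

I_D = 2.37 mA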